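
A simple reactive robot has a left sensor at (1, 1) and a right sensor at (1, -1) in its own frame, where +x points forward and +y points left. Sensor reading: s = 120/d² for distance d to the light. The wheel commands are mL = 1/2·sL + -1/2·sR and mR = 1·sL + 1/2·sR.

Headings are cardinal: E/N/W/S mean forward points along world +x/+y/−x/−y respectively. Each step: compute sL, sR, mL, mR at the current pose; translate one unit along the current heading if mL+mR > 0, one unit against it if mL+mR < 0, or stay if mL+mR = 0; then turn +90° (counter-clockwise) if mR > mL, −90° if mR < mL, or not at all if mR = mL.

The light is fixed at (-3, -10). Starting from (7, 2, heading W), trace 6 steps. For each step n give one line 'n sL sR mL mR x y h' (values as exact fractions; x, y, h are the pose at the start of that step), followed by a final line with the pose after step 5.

n=0: pose=(7,2,W); sL=60/101, sR=12/25; mL=144/2525, mR=2106/2525; mL+mR=90/101 → advance +1; mR−mL=1962/2525 → turn +1·90°
n=1: pose=(6,2,S); sL=120/221, sR=24/37; mL=-432/8177, mR=7092/8177; mL+mR=180/221 → advance +1; mR−mL=7524/8177 → turn +1·90°
n=2: pose=(6,1,E); sL=30/61, sR=3/5; mL=-33/610, mR=483/610; mL+mR=45/61 → advance +1; mR−mL=258/305 → turn +1·90°
n=3: pose=(7,1,N); sL=8/15, sR=24/53; mL=32/795, mR=604/795; mL+mR=4/5 → advance +1; mR−mL=572/795 → turn +1·90°
n=4: pose=(7,2,W); sL=60/101, sR=12/25; mL=144/2525, mR=2106/2525; mL+mR=90/101 → advance +1; mR−mL=1962/2525 → turn +1·90°
n=5: pose=(6,2,S); sL=120/221, sR=24/37; mL=-432/8177, mR=7092/8177; mL+mR=180/221 → advance +1; mR−mL=7524/8177 → turn +1·90°

0 60/101 12/25 144/2525 2106/2525 7 2 W
1 120/221 24/37 -432/8177 7092/8177 6 2 S
2 30/61 3/5 -33/610 483/610 6 1 E
3 8/15 24/53 32/795 604/795 7 1 N
4 60/101 12/25 144/2525 2106/2525 7 2 W
5 120/221 24/37 -432/8177 7092/8177 6 2 S
final 6 1 E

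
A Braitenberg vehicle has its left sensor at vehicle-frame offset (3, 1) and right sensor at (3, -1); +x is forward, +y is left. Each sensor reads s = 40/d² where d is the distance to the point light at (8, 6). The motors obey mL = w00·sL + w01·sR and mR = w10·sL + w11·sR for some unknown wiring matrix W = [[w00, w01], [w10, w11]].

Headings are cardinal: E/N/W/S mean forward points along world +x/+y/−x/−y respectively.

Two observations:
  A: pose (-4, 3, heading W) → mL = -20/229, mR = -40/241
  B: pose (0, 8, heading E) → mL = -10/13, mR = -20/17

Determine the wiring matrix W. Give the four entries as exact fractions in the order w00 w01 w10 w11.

obs A: pose=(-4,3,W) → sL=40/241, sR=40/229, mL=-20/229, mR=-40/241
obs B: pose=(0,8,E) → sL=20/17, sR=20/13, mL=-10/13, mR=-20/17
sensor matrix S = [[40/241, 40/229], [20/17, 20/13]]; det S = 608000/12196769
solve [mL_A; mL_B] = S·[w00; w01] and [mR_A; mR_B] = S·[w10; w11]:
  w00 = 0, w01 = -1/2, w10 = -1, w11 = 0

0 -1/2 -1 0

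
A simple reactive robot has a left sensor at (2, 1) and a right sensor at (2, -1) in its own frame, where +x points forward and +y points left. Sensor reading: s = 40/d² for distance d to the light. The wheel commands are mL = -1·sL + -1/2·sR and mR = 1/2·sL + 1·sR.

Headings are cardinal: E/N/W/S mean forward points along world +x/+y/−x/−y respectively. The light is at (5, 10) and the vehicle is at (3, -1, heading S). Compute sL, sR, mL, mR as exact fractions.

left sensor world pos  = (4, -3); dL² = 170
right sensor world pos = (2, -3); dR² = 178
sL = 40/170 = 4/17
sR = 40/178 = 20/89
mL = -1·sL + -1/2·sR = -526/1513
mR = 1/2·sL + 1·sR = 518/1513

4/17 20/89 -526/1513 518/1513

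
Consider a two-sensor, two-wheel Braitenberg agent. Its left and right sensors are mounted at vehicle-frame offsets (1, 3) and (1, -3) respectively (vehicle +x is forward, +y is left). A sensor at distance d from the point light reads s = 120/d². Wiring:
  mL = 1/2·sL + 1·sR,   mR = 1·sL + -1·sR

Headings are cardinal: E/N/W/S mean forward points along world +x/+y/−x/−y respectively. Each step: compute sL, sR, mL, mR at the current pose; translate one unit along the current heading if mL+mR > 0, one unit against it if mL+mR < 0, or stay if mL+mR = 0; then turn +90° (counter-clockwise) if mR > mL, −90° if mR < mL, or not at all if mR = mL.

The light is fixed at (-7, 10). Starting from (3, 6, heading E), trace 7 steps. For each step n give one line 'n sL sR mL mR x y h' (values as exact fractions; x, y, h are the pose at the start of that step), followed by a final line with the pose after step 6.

0 60/61 12/17 1242/1037 288/1037 3 6 E
1 120/221 120/89 31860/19669 -15840/19669 4 6 S
2 30/41 15/13 810/533 -225/533 4 5 W
3 24/13 24/37 756/481 576/481 3 5 N
4 60/61 12/17 1242/1037 288/1037 3 6 E
5 120/221 120/89 31860/19669 -15840/19669 4 6 S
6 30/41 15/13 810/533 -225/533 4 5 W
final 3 5 N

n=0: pose=(3,6,E); sL=60/61, sR=12/17; mL=1242/1037, mR=288/1037; mL+mR=90/61 → advance +1; mR−mL=-954/1037 → turn -1·90°
n=1: pose=(4,6,S); sL=120/221, sR=120/89; mL=31860/19669, mR=-15840/19669; mL+mR=180/221 → advance +1; mR−mL=-47700/19669 → turn -1·90°
n=2: pose=(4,5,W); sL=30/41, sR=15/13; mL=810/533, mR=-225/533; mL+mR=45/41 → advance +1; mR−mL=-1035/533 → turn -1·90°
n=3: pose=(3,5,N); sL=24/13, sR=24/37; mL=756/481, mR=576/481; mL+mR=36/13 → advance +1; mR−mL=-180/481 → turn -1·90°
n=4: pose=(3,6,E); sL=60/61, sR=12/17; mL=1242/1037, mR=288/1037; mL+mR=90/61 → advance +1; mR−mL=-954/1037 → turn -1·90°
n=5: pose=(4,6,S); sL=120/221, sR=120/89; mL=31860/19669, mR=-15840/19669; mL+mR=180/221 → advance +1; mR−mL=-47700/19669 → turn -1·90°
n=6: pose=(4,5,W); sL=30/41, sR=15/13; mL=810/533, mR=-225/533; mL+mR=45/41 → advance +1; mR−mL=-1035/533 → turn -1·90°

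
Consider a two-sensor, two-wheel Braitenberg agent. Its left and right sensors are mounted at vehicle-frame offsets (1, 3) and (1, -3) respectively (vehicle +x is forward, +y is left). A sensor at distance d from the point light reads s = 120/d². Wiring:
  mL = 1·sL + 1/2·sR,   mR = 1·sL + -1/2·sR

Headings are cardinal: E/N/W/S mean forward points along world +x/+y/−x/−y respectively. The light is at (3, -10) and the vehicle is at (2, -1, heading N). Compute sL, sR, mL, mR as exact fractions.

left sensor world pos  = (-1, 0); dL² = 116
right sensor world pos = (5, 0); dR² = 104
sL = 120/116 = 30/29
sR = 120/104 = 15/13
mL = 1·sL + 1/2·sR = 1215/754
mR = 1·sL + -1/2·sR = 345/754

30/29 15/13 1215/754 345/754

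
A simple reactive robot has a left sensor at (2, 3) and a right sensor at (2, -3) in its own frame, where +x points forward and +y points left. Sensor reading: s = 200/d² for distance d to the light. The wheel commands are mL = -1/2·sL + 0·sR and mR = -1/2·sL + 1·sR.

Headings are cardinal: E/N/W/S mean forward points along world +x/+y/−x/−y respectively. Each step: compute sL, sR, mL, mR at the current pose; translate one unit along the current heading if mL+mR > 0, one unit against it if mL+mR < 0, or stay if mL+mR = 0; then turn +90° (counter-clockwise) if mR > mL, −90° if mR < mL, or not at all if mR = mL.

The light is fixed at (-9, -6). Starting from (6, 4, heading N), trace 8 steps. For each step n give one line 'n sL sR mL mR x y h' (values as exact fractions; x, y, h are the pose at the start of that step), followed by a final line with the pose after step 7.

n=0: pose=(6,4,N); sL=25/36, sR=50/117; mL=-25/72, mR=25/312; mL+mR=-125/468 → advance -1; mR−mL=50/117 → turn +1·90°
n=1: pose=(6,3,W); sL=40/41, sR=200/313; mL=-20/41, mR=1940/12833; mL+mR=-4320/12833 → advance -1; mR−mL=200/313 → turn +1·90°
n=2: pose=(7,3,S); sL=20/41, sR=100/109; mL=-10/41, mR=3010/4469; mL+mR=1920/4469 → advance +1; mR−mL=100/109 → turn +1·90°
n=3: pose=(7,2,E); sL=40/89, sR=200/349; mL=-20/89, mR=10820/31061; mL+mR=3840/31061 → advance +1; mR−mL=200/349 → turn +1·90°
n=4: pose=(8,2,N); sL=25/37, sR=2/5; mL=-25/74, mR=23/370; mL+mR=-51/185 → advance -1; mR−mL=2/5 → turn +1·90°
n=5: pose=(8,1,W); sL=200/241, sR=8/13; mL=-100/241, mR=628/3133; mL+mR=-672/3133 → advance -1; mR−mL=8/13 → turn +1·90°
n=6: pose=(9,1,S); sL=100/233, sR=4/5; mL=-50/233, mR=682/1165; mL+mR=432/1165 → advance +1; mR−mL=4/5 → turn +1·90°
n=7: pose=(9,0,E); sL=200/481, sR=200/409; mL=-100/481, mR=55300/196729; mL+mR=14400/196729 → advance +1; mR−mL=200/409 → turn +1·90°

0 25/36 50/117 -25/72 25/312 6 4 N
1 40/41 200/313 -20/41 1940/12833 6 3 W
2 20/41 100/109 -10/41 3010/4469 7 3 S
3 40/89 200/349 -20/89 10820/31061 7 2 E
4 25/37 2/5 -25/74 23/370 8 2 N
5 200/241 8/13 -100/241 628/3133 8 1 W
6 100/233 4/5 -50/233 682/1165 9 1 S
7 200/481 200/409 -100/481 55300/196729 9 0 E
final 10 0 N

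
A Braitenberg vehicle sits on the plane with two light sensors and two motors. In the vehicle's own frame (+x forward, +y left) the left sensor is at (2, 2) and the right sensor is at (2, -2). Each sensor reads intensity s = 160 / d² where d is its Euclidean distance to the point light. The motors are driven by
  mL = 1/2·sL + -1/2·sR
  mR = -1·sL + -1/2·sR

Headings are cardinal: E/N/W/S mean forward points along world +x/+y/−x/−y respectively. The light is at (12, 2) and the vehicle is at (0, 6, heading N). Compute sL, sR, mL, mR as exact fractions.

left sensor world pos  = (-2, 8); dL² = 232
right sensor world pos = (2, 8); dR² = 136
sL = 160/232 = 20/29
sR = 160/136 = 20/17
mL = 1/2·sL + -1/2·sR = -120/493
mR = -1·sL + -1/2·sR = -630/493

20/29 20/17 -120/493 -630/493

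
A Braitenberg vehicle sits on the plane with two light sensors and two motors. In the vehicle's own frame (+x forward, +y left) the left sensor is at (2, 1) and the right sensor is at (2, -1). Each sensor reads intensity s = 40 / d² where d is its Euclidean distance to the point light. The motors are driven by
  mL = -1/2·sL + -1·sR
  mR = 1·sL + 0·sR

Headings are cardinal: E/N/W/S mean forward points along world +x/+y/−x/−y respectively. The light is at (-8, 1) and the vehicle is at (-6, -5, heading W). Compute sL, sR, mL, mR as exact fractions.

40/49 8/5 -492/245 40/49

left sensor world pos  = (-8, -6); dL² = 49
right sensor world pos = (-8, -4); dR² = 25
sL = 40/49 = 40/49
sR = 40/25 = 8/5
mL = -1/2·sL + -1·sR = -492/245
mR = 1·sL + 0·sR = 40/49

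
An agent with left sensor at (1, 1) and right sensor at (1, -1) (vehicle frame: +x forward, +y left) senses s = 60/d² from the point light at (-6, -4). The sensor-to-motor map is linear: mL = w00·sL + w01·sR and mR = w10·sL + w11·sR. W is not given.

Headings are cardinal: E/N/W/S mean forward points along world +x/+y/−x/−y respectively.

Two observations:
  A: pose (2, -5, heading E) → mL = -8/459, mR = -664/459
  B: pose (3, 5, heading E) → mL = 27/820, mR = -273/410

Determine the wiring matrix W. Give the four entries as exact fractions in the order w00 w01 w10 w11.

obs A: pose=(2,-5,E) → sL=20/27, sR=12/17, mL=-8/459, mR=-664/459
obs B: pose=(3,5,E) → sL=3/10, sR=15/41, mL=27/820, mR=-273/410
sensor matrix S = [[20/27, 12/17], [3/10, 15/41]]; det S = 1858/31365
solve [mL_A; mL_B] = S·[w00; w01] and [mR_A; mR_B] = S·[w10; w11]:
  w00 = -1/2, w01 = 1/2, w10 = -1, w11 = -1

-1/2 1/2 -1 -1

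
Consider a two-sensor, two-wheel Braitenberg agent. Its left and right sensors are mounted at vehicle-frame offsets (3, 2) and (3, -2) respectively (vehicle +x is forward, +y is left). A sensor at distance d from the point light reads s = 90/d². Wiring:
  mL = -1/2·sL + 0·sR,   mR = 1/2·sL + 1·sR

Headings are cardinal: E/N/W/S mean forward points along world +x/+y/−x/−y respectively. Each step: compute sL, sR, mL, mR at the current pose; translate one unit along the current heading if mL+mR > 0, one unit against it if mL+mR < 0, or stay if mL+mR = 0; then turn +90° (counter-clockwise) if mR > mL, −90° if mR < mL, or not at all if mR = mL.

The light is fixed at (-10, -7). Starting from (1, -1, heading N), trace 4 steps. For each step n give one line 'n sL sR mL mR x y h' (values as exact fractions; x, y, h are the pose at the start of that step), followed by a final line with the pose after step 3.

0 5/9 9/25 -5/18 287/450 1 -1 N
1 90/89 18/29 -45/89 2907/2581 1 0 W
2 9/16 9/8 -9/32 45/32 0 0 S
3 90/233 18/37 -45/233 5859/8621 0 -1 E
final 1 -1 N

n=0: pose=(1,-1,N); sL=5/9, sR=9/25; mL=-5/18, mR=287/450; mL+mR=9/25 → advance +1; mR−mL=206/225 → turn +1·90°
n=1: pose=(1,0,W); sL=90/89, sR=18/29; mL=-45/89, mR=2907/2581; mL+mR=18/29 → advance +1; mR−mL=4212/2581 → turn +1·90°
n=2: pose=(0,0,S); sL=9/16, sR=9/8; mL=-9/32, mR=45/32; mL+mR=9/8 → advance +1; mR−mL=27/16 → turn +1·90°
n=3: pose=(0,-1,E); sL=90/233, sR=18/37; mL=-45/233, mR=5859/8621; mL+mR=18/37 → advance +1; mR−mL=7524/8621 → turn +1·90°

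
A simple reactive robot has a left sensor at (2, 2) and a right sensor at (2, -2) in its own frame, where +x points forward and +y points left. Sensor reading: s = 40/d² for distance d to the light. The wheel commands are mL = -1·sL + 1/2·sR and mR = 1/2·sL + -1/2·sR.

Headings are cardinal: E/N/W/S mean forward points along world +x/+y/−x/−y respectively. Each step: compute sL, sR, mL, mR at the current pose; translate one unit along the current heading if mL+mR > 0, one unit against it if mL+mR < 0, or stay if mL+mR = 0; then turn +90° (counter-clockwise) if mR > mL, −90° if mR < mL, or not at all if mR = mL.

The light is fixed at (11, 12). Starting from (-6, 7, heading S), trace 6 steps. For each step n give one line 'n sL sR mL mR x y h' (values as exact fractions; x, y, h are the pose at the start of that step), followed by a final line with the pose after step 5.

n=0: pose=(-6,7,S); sL=20/137, sR=4/41; mL=-546/5617, mR=136/5617; mL+mR=-10/137 → advance -1; mR−mL=682/5617 → turn +1·90°
n=1: pose=(-6,8,E); sL=40/229, sR=40/261; mL=-5860/59769, mR=640/59769; mL+mR=-20/229 → advance -1; mR−mL=6500/59769 → turn +1·90°
n=2: pose=(-7,8,N); sL=10/101, sR=2/13; mL=-29/1313, mR=-36/1313; mL+mR=-5/101 → advance -1; mR−mL=-7/1313 → turn -1·90°
n=3: pose=(-7,7,E); sL=8/53, sR=8/61; mL=-276/3233, mR=32/3233; mL+mR=-4/53 → advance -1; mR−mL=308/3233 → turn +1·90°
n=4: pose=(-8,7,N); sL=4/45, sR=20/149; mL=-146/6705, mR=-152/6705; mL+mR=-2/45 → advance -1; mR−mL=-2/2235 → turn -1·90°
n=5: pose=(-8,6,E); sL=8/61, sR=40/353; mL=-1604/21533, mR=192/21533; mL+mR=-4/61 → advance -1; mR−mL=1796/21533 → turn +1·90°

0 20/137 4/41 -546/5617 136/5617 -6 7 S
1 40/229 40/261 -5860/59769 640/59769 -6 8 E
2 10/101 2/13 -29/1313 -36/1313 -7 8 N
3 8/53 8/61 -276/3233 32/3233 -7 7 E
4 4/45 20/149 -146/6705 -152/6705 -8 7 N
5 8/61 40/353 -1604/21533 192/21533 -8 6 E
final -9 6 N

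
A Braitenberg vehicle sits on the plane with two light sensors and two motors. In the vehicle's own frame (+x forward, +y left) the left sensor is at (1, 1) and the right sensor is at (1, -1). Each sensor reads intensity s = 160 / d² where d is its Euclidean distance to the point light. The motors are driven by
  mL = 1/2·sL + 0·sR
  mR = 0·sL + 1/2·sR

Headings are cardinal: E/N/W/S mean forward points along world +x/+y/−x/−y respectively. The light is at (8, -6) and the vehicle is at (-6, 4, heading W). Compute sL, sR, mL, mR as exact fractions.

left sensor world pos  = (-7, 3); dL² = 306
right sensor world pos = (-7, 5); dR² = 346
sL = 160/306 = 80/153
sR = 160/346 = 80/173
mL = 1/2·sL + 0·sR = 40/153
mR = 0·sL + 1/2·sR = 40/173

80/153 80/173 40/153 40/173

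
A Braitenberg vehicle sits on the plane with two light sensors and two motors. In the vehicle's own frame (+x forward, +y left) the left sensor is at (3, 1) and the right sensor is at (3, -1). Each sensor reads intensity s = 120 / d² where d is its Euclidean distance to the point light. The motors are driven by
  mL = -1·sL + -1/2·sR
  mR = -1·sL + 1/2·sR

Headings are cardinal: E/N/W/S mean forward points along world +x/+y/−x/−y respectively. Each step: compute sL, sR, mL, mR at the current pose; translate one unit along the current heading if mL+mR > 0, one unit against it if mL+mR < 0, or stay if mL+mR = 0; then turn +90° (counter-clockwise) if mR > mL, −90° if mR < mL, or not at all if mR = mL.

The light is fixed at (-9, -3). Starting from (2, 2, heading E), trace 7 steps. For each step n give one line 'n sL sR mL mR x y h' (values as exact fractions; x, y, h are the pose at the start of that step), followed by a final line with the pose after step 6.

n=0: pose=(2,2,E); sL=15/29, sR=30/53; mL=-1230/1537, mR=-360/1537; mL+mR=-30/29 → advance -1; mR−mL=30/53 → turn +1·90°
n=1: pose=(1,2,N); sL=24/29, sR=24/37; mL=-1236/1073, mR=-540/1073; mL+mR=-48/29 → advance -1; mR−mL=24/37 → turn +1·90°
n=2: pose=(1,1,W); sL=60/29, sR=60/37; mL=-3090/1073, mR=-1350/1073; mL+mR=-120/29 → advance -1; mR−mL=60/37 → turn +1·90°
n=3: pose=(2,1,S); sL=24/29, sR=120/101; mL=-4164/2929, mR=-684/2929; mL+mR=-48/29 → advance -1; mR−mL=120/101 → turn +1·90°
n=4: pose=(2,2,E); sL=15/29, sR=30/53; mL=-1230/1537, mR=-360/1537; mL+mR=-30/29 → advance -1; mR−mL=30/53 → turn +1·90°
n=5: pose=(1,2,N); sL=24/29, sR=24/37; mL=-1236/1073, mR=-540/1073; mL+mR=-48/29 → advance -1; mR−mL=24/37 → turn +1·90°
n=6: pose=(1,1,W); sL=60/29, sR=60/37; mL=-3090/1073, mR=-1350/1073; mL+mR=-120/29 → advance -1; mR−mL=60/37 → turn +1·90°

0 15/29 30/53 -1230/1537 -360/1537 2 2 E
1 24/29 24/37 -1236/1073 -540/1073 1 2 N
2 60/29 60/37 -3090/1073 -1350/1073 1 1 W
3 24/29 120/101 -4164/2929 -684/2929 2 1 S
4 15/29 30/53 -1230/1537 -360/1537 2 2 E
5 24/29 24/37 -1236/1073 -540/1073 1 2 N
6 60/29 60/37 -3090/1073 -1350/1073 1 1 W
final 2 1 S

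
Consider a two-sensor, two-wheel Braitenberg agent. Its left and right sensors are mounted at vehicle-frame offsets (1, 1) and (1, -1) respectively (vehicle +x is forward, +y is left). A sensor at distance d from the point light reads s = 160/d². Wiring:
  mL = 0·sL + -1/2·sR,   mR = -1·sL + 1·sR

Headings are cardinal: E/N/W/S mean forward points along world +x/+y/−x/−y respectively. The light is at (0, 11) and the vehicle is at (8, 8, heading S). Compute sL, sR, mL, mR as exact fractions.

160/97 32/13 -16/13 1024/1261

left sensor world pos  = (9, 7); dL² = 97
right sensor world pos = (7, 7); dR² = 65
sL = 160/97 = 160/97
sR = 160/65 = 32/13
mL = 0·sL + -1/2·sR = -16/13
mR = -1·sL + 1·sR = 1024/1261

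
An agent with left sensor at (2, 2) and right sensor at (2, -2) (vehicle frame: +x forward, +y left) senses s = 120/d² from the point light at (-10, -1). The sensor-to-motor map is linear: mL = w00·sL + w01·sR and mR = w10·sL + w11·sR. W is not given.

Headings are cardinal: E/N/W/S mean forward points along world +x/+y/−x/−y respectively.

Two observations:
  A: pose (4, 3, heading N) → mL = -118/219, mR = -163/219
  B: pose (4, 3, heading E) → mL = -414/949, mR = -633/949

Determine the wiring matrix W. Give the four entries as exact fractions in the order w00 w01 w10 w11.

obs A: pose=(4,3,N) → sL=2/3, sR=30/73, mL=-118/219, mR=-163/219
obs B: pose=(4,3,E) → sL=30/73, sR=6/13, mL=-414/949, mR=-633/949
sensor matrix S = [[2/3, 30/73], [30/73, 6/13]]; det S = 9616/69277
solve [mL_A; mL_B] = S·[w00; w01] and [mR_A; mR_B] = S·[w10; w11]:
  w00 = -1/2, w01 = -1/2, w10 = -1/2, w11 = -1

-1/2 -1/2 -1/2 -1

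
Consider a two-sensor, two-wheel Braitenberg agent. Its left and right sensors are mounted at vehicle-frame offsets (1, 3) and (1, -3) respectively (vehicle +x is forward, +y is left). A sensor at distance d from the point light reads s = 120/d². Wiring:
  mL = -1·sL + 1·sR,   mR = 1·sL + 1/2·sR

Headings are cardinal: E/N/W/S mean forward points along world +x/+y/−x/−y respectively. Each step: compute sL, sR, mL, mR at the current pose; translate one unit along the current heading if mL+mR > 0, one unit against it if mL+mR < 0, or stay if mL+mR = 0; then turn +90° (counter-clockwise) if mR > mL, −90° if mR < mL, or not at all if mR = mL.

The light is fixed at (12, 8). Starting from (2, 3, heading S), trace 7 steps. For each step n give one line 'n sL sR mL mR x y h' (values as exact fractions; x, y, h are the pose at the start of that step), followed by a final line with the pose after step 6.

0 24/17 24/41 -576/697 1188/697 2 3 S
1 4/3 20/27 -16/27 46/27 2 2 E
2 120/169 120/61 12960/10309 17460/10309 3 2 N
3 30/41 15/13 225/533 1395/1066 3 3 W
4 24/17 24/41 -576/697 1188/697 2 3 S
5 4/3 20/27 -16/27 46/27 2 2 E
6 120/169 120/61 12960/10309 17460/10309 3 2 N
final 3 3 W

n=0: pose=(2,3,S); sL=24/17, sR=24/41; mL=-576/697, mR=1188/697; mL+mR=36/41 → advance +1; mR−mL=1764/697 → turn +1·90°
n=1: pose=(2,2,E); sL=4/3, sR=20/27; mL=-16/27, mR=46/27; mL+mR=10/9 → advance +1; mR−mL=62/27 → turn +1·90°
n=2: pose=(3,2,N); sL=120/169, sR=120/61; mL=12960/10309, mR=17460/10309; mL+mR=180/61 → advance +1; mR−mL=4500/10309 → turn +1·90°
n=3: pose=(3,3,W); sL=30/41, sR=15/13; mL=225/533, mR=1395/1066; mL+mR=45/26 → advance +1; mR−mL=945/1066 → turn +1·90°
n=4: pose=(2,3,S); sL=24/17, sR=24/41; mL=-576/697, mR=1188/697; mL+mR=36/41 → advance +1; mR−mL=1764/697 → turn +1·90°
n=5: pose=(2,2,E); sL=4/3, sR=20/27; mL=-16/27, mR=46/27; mL+mR=10/9 → advance +1; mR−mL=62/27 → turn +1·90°
n=6: pose=(3,2,N); sL=120/169, sR=120/61; mL=12960/10309, mR=17460/10309; mL+mR=180/61 → advance +1; mR−mL=4500/10309 → turn +1·90°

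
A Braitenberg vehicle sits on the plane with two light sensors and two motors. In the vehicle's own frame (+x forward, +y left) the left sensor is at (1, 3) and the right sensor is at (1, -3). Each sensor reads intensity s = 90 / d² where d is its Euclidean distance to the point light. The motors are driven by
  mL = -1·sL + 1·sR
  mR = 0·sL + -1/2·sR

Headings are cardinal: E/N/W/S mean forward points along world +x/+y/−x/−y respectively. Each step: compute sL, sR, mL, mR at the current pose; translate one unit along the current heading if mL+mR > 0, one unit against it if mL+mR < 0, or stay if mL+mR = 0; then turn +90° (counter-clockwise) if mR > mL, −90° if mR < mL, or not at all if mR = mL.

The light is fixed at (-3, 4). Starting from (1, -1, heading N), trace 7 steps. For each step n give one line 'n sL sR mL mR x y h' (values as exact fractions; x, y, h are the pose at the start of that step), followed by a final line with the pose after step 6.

0 90/17 18/13 -864/221 -9/13 1 -1 N
1 1 5 4 -5/2 1 -2 W
2 18/5 90/61 -648/305 -45/61 0 -2 N
3 45/52 9/2 189/52 -9/4 0 -3 W
4 90/37 90/61 -2160/2257 -45/61 -1 -3 N
5 45/61 45/13 2160/793 -45/26 -1 -4 W
6 90/53 18/13 -216/689 -9/13 -2 -4 N
final -2 -5 E

n=0: pose=(1,-1,N); sL=90/17, sR=18/13; mL=-864/221, mR=-9/13; mL+mR=-1017/221 → advance -1; mR−mL=711/221 → turn +1·90°
n=1: pose=(1,-2,W); sL=1, sR=5; mL=4, mR=-5/2; mL+mR=3/2 → advance +1; mR−mL=-13/2 → turn -1·90°
n=2: pose=(0,-2,N); sL=18/5, sR=90/61; mL=-648/305, mR=-45/61; mL+mR=-873/305 → advance -1; mR−mL=423/305 → turn +1·90°
n=3: pose=(0,-3,W); sL=45/52, sR=9/2; mL=189/52, mR=-9/4; mL+mR=18/13 → advance +1; mR−mL=-153/26 → turn -1·90°
n=4: pose=(-1,-3,N); sL=90/37, sR=90/61; mL=-2160/2257, mR=-45/61; mL+mR=-3825/2257 → advance -1; mR−mL=495/2257 → turn +1·90°
n=5: pose=(-1,-4,W); sL=45/61, sR=45/13; mL=2160/793, mR=-45/26; mL+mR=1575/1586 → advance +1; mR−mL=-7065/1586 → turn -1·90°
n=6: pose=(-2,-4,N); sL=90/53, sR=18/13; mL=-216/689, mR=-9/13; mL+mR=-693/689 → advance -1; mR−mL=-261/689 → turn -1·90°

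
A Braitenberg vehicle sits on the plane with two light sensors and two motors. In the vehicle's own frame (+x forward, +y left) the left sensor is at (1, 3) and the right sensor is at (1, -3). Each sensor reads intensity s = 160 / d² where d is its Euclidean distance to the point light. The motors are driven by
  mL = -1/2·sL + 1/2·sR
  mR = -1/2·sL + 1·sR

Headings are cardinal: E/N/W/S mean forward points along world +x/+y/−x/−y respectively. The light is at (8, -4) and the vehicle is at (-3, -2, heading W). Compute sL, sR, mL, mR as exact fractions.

left sensor world pos  = (-4, -5); dL² = 145
right sensor world pos = (-4, 1); dR² = 169
sL = 160/145 = 32/29
sR = 160/169 = 160/169
mL = -1/2·sL + 1/2·sR = -384/4901
mR = -1/2·sL + 1·sR = 1936/4901

32/29 160/169 -384/4901 1936/4901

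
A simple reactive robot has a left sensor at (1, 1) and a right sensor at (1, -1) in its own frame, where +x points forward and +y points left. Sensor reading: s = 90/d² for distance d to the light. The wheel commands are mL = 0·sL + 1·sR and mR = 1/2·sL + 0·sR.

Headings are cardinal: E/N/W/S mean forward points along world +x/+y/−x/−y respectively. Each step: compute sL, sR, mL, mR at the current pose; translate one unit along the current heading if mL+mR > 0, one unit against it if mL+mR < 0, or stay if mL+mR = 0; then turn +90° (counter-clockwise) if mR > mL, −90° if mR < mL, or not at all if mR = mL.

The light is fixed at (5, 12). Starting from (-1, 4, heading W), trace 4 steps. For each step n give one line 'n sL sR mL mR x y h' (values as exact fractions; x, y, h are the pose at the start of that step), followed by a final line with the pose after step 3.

n=0: pose=(-1,4,W); sL=9/13, sR=45/49; mL=45/49, mR=9/26; mL+mR=1611/1274 → advance +1; mR−mL=-729/1274 → turn -1·90°
n=1: pose=(-2,4,N); sL=90/113, sR=18/17; mL=18/17, mR=45/113; mL+mR=2799/1921 → advance +1; mR−mL=-1269/1921 → turn -1·90°
n=2: pose=(-2,5,E); sL=5/4, sR=9/10; mL=9/10, mR=5/8; mL+mR=61/40 → advance +1; mR−mL=-11/40 → turn -1·90°
n=3: pose=(-1,5,S); sL=90/89, sR=90/113; mL=90/113, mR=45/89; mL+mR=13095/10057 → advance +1; mR−mL=-2925/10057 → turn -1·90°

0 9/13 45/49 45/49 9/26 -1 4 W
1 90/113 18/17 18/17 45/113 -2 4 N
2 5/4 9/10 9/10 5/8 -2 5 E
3 90/89 90/113 90/113 45/89 -1 5 S
final -1 4 W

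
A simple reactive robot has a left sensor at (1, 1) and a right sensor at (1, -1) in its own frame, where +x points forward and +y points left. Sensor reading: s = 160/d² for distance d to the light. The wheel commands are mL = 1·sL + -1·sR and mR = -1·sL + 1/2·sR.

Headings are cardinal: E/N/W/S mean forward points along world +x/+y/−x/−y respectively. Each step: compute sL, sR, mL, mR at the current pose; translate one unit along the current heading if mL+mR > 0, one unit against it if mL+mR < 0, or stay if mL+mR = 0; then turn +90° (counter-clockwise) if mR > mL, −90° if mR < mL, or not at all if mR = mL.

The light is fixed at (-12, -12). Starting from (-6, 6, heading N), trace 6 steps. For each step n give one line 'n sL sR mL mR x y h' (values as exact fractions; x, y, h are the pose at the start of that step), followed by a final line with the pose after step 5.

0 80/193 16/41 192/7913 -1736/7913 -6 6 N
1 160/373 32/61 -2176/22753 -3792/22753 -6 5 E
2 40/73 10/17 -50/1241 -315/1241 -7 5 S
3 32/61 160/377 2304/22997 -7184/22997 -7 6 W
4 80/193 16/41 192/7913 -1736/7913 -6 6 N
5 160/373 32/61 -2176/22753 -3792/22753 -6 5 E
final -7 5 S

n=0: pose=(-6,6,N); sL=80/193, sR=16/41; mL=192/7913, mR=-1736/7913; mL+mR=-8/41 → advance -1; mR−mL=-1928/7913 → turn -1·90°
n=1: pose=(-6,5,E); sL=160/373, sR=32/61; mL=-2176/22753, mR=-3792/22753; mL+mR=-16/61 → advance -1; mR−mL=-1616/22753 → turn -1·90°
n=2: pose=(-7,5,S); sL=40/73, sR=10/17; mL=-50/1241, mR=-315/1241; mL+mR=-5/17 → advance -1; mR−mL=-265/1241 → turn -1·90°
n=3: pose=(-7,6,W); sL=32/61, sR=160/377; mL=2304/22997, mR=-7184/22997; mL+mR=-80/377 → advance -1; mR−mL=-9488/22997 → turn -1·90°
n=4: pose=(-6,6,N); sL=80/193, sR=16/41; mL=192/7913, mR=-1736/7913; mL+mR=-8/41 → advance -1; mR−mL=-1928/7913 → turn -1·90°
n=5: pose=(-6,5,E); sL=160/373, sR=32/61; mL=-2176/22753, mR=-3792/22753; mL+mR=-16/61 → advance -1; mR−mL=-1616/22753 → turn -1·90°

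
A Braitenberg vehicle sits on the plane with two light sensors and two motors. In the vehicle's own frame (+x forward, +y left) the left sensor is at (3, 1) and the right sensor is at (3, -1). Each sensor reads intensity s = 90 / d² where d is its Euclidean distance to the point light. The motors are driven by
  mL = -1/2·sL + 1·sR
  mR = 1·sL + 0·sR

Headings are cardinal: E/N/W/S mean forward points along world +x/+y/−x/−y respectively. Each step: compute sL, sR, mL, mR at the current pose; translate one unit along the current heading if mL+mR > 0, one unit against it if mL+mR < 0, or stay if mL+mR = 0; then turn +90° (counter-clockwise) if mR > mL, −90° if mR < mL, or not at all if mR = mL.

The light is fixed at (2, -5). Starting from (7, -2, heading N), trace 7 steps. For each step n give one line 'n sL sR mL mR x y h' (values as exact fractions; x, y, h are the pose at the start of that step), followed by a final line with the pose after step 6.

n=0: pose=(7,-2,N); sL=45/26, sR=5/4; mL=5/13, mR=45/26; mL+mR=55/26 → advance +1; mR−mL=35/26 → turn +1·90°
n=1: pose=(7,-1,W); sL=90/13, sR=90/29; mL=-135/377, mR=90/13; mL+mR=2475/377 → advance +1; mR−mL=2745/377 → turn +1·90°
n=2: pose=(6,-1,S); sL=45/13, sR=9; mL=189/26, mR=45/13; mL+mR=279/26 → advance +1; mR−mL=-99/26 → turn -1·90°
n=3: pose=(6,-2,W); sL=18, sR=90/17; mL=-63/17, mR=18; mL+mR=243/17 → advance +1; mR−mL=369/17 → turn +1·90°
n=4: pose=(5,-2,S); sL=45/8, sR=45/2; mL=315/16, mR=45/8; mL+mR=405/16 → advance +1; mR−mL=-225/16 → turn -1·90°
n=5: pose=(5,-3,W); sL=90, sR=10; mL=-35, mR=90; mL+mR=55 → advance +1; mR−mL=125 → turn +1·90°
n=6: pose=(4,-3,S); sL=9, sR=45; mL=81/2, mR=9; mL+mR=99/2 → advance +1; mR−mL=-63/2 → turn -1·90°

0 45/26 5/4 5/13 45/26 7 -2 N
1 90/13 90/29 -135/377 90/13 7 -1 W
2 45/13 9 189/26 45/13 6 -1 S
3 18 90/17 -63/17 18 6 -2 W
4 45/8 45/2 315/16 45/8 5 -2 S
5 90 10 -35 90 5 -3 W
6 9 45 81/2 9 4 -3 S
final 4 -4 W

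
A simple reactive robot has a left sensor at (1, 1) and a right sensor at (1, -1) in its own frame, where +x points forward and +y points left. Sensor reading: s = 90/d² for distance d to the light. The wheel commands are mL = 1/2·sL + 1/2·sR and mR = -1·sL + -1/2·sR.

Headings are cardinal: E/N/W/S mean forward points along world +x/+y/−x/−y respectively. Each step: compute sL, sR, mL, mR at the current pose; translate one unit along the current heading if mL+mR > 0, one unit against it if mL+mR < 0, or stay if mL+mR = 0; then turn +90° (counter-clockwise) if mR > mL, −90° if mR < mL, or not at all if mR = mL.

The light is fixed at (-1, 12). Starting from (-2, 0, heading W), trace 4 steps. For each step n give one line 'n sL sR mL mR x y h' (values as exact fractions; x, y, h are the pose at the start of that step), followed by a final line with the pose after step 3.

0 90/173 18/25 2682/4325 -3807/4325 -2 0 W
1 45/61 45/61 45/61 -135/122 -1 0 N
2 18/29 90/197 3078/5713 -4851/5713 -1 -1 E
3 45/98 9/20 891/1960 -1341/1960 -2 -1 S
final -2 0 W

n=0: pose=(-2,0,W); sL=90/173, sR=18/25; mL=2682/4325, mR=-3807/4325; mL+mR=-45/173 → advance -1; mR−mL=-6489/4325 → turn -1·90°
n=1: pose=(-1,0,N); sL=45/61, sR=45/61; mL=45/61, mR=-135/122; mL+mR=-45/122 → advance -1; mR−mL=-225/122 → turn -1·90°
n=2: pose=(-1,-1,E); sL=18/29, sR=90/197; mL=3078/5713, mR=-4851/5713; mL+mR=-9/29 → advance -1; mR−mL=-7929/5713 → turn -1·90°
n=3: pose=(-2,-1,S); sL=45/98, sR=9/20; mL=891/1960, mR=-1341/1960; mL+mR=-45/196 → advance -1; mR−mL=-279/245 → turn -1·90°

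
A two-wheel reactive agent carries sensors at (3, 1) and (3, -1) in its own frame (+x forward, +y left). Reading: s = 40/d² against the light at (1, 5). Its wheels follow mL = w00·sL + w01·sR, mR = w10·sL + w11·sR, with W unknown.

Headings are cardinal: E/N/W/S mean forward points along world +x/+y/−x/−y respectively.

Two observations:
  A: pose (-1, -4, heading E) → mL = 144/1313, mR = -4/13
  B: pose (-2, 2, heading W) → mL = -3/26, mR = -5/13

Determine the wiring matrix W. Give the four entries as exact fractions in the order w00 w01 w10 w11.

1/2 -1/2 -1/2 0

obs A: pose=(-1,-4,E) → sL=8/13, sR=40/101, mL=144/1313, mR=-4/13
obs B: pose=(-2,2,W) → sL=10/13, sR=1, mL=-3/26, mR=-5/13
sensor matrix S = [[8/13, 40/101], [10/13, 1]]; det S = 408/1313
solve [mL_A; mL_B] = S·[w00; w01] and [mR_A; mR_B] = S·[w10; w11]:
  w00 = 1/2, w01 = -1/2, w10 = -1/2, w11 = 0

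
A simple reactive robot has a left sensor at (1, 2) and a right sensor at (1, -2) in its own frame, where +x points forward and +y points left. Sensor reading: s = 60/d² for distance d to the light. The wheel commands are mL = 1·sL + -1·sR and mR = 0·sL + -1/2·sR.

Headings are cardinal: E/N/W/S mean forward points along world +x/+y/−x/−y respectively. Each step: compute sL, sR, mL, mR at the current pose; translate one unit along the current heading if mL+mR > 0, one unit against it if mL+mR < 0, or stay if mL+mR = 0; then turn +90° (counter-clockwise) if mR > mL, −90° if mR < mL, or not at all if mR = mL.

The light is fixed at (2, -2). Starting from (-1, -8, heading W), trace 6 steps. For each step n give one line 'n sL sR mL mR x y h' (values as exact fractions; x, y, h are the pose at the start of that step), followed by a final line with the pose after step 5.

n=0: pose=(-1,-8,W); sL=3/4, sR=15/8; mL=-9/8, mR=-15/16; mL+mR=-33/16 → advance -1; mR−mL=3/16 → turn +1·90°
n=1: pose=(0,-8,S); sL=60/49, sR=12/13; mL=192/637, mR=-6/13; mL+mR=-102/637 → advance -1; mR−mL=-486/637 → turn -1·90°
n=2: pose=(0,-7,W); sL=30/29, sR=10/3; mL=-200/87, mR=-5/3; mL+mR=-115/29 → advance -1; mR−mL=55/87 → turn +1·90°
n=3: pose=(1,-7,S); sL=60/37, sR=4/3; mL=32/111, mR=-2/3; mL+mR=-14/37 → advance -1; mR−mL=-106/111 → turn -1·90°
n=4: pose=(1,-6,W); sL=3/2, sR=15/2; mL=-6, mR=-15/4; mL+mR=-39/4 → advance -1; mR−mL=9/4 → turn +1·90°
n=5: pose=(2,-6,S); sL=60/29, sR=60/29; mL=0, mR=-30/29; mL+mR=-30/29 → advance -1; mR−mL=-30/29 → turn -1·90°

0 3/4 15/8 -9/8 -15/16 -1 -8 W
1 60/49 12/13 192/637 -6/13 0 -8 S
2 30/29 10/3 -200/87 -5/3 0 -7 W
3 60/37 4/3 32/111 -2/3 1 -7 S
4 3/2 15/2 -6 -15/4 1 -6 W
5 60/29 60/29 0 -30/29 2 -6 S
final 2 -5 W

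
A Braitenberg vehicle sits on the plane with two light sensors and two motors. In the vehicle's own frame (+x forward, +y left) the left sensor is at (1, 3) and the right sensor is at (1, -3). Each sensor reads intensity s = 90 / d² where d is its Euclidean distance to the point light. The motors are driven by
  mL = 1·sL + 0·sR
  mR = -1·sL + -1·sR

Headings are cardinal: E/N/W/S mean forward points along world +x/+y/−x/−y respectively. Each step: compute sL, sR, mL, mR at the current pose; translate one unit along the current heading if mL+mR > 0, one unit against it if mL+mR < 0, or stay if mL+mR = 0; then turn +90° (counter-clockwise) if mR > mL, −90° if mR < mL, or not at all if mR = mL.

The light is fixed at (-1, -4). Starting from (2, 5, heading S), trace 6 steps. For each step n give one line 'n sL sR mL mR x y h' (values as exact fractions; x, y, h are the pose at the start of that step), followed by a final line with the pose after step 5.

n=0: pose=(2,5,S); sL=9/10, sR=45/32; mL=9/10, mR=-369/160; mL+mR=-45/32 → advance -1; mR−mL=-513/160 → turn -1·90°
n=1: pose=(2,6,W); sL=90/53, sR=90/173; mL=90/53, mR=-20340/9169; mL+mR=-90/173 → advance -1; mR−mL=-35910/9169 → turn -1·90°
n=2: pose=(3,6,N); sL=45/61, sR=9/17; mL=45/61, mR=-1314/1037; mL+mR=-9/17 → advance -1; mR−mL=-2079/1037 → turn -1·90°
n=3: pose=(3,5,E); sL=90/169, sR=90/61; mL=90/169, mR=-20700/10309; mL+mR=-90/61 → advance -1; mR−mL=-26190/10309 → turn -1·90°
n=4: pose=(2,5,S); sL=9/10, sR=45/32; mL=9/10, mR=-369/160; mL+mR=-45/32 → advance -1; mR−mL=-513/160 → turn -1·90°
n=5: pose=(2,6,W); sL=90/53, sR=90/173; mL=90/53, mR=-20340/9169; mL+mR=-90/173 → advance -1; mR−mL=-35910/9169 → turn -1·90°

0 9/10 45/32 9/10 -369/160 2 5 S
1 90/53 90/173 90/53 -20340/9169 2 6 W
2 45/61 9/17 45/61 -1314/1037 3 6 N
3 90/169 90/61 90/169 -20700/10309 3 5 E
4 9/10 45/32 9/10 -369/160 2 5 S
5 90/53 90/173 90/53 -20340/9169 2 6 W
final 3 6 N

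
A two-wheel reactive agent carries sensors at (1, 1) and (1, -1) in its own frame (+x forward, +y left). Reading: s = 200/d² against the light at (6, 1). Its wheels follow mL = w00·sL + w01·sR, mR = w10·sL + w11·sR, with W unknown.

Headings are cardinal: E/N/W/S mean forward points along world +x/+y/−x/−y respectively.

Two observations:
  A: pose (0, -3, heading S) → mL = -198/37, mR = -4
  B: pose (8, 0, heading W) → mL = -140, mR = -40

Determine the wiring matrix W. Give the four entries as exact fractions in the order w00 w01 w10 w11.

-1 -1/2 -1 0

obs A: pose=(0,-3,S) → sL=4, sR=100/37, mL=-198/37, mR=-4
obs B: pose=(8,0,W) → sL=40, sR=200, mL=-140, mR=-40
sensor matrix S = [[4, 100/37], [40, 200]]; det S = 25600/37
solve [mL_A; mL_B] = S·[w00; w01] and [mR_A; mR_B] = S·[w10; w11]:
  w00 = -1, w01 = -1/2, w10 = -1, w11 = 0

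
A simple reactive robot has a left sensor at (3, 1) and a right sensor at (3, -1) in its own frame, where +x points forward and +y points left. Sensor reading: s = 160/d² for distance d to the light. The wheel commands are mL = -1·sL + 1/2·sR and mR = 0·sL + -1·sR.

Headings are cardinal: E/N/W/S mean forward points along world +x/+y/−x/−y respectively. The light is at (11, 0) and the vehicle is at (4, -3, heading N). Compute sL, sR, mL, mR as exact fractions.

5/2 40/9 -5/18 -40/9

left sensor world pos  = (3, 0); dL² = 64
right sensor world pos = (5, 0); dR² = 36
sL = 160/64 = 5/2
sR = 160/36 = 40/9
mL = -1·sL + 1/2·sR = -5/18
mR = 0·sL + -1·sR = -40/9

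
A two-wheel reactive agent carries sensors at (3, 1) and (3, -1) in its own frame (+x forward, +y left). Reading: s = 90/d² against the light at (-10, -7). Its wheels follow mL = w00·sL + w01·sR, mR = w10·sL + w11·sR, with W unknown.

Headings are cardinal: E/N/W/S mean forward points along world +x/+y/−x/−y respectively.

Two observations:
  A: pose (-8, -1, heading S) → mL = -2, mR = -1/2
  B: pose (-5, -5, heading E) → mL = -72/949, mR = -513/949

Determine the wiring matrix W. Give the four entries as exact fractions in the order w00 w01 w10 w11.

obs A: pose=(-8,-1,S) → sL=5, sR=9, mL=-2, mR=-1/2
obs B: pose=(-5,-5,E) → sL=90/73, sR=18/13, mL=-72/949, mR=-513/949
sensor matrix S = [[5, 9], [90/73, 18/13]]; det S = -3960/949
solve [mL_A; mL_B] = S·[w00; w01] and [mR_A; mR_B] = S·[w10; w11]:
  w00 = 1/2, w01 = -1/2, w10 = -1, w11 = 1/2

1/2 -1/2 -1 1/2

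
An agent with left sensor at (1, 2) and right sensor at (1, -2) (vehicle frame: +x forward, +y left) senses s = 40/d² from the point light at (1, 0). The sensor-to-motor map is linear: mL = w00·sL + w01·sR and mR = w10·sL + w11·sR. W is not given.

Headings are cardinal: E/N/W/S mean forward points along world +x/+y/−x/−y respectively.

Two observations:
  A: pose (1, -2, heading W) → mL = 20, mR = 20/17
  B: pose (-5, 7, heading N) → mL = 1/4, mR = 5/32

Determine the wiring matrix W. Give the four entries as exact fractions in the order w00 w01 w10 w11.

0 1/2 1/2 0

obs A: pose=(1,-2,W) → sL=40/17, sR=40, mL=20, mR=20/17
obs B: pose=(-5,7,N) → sL=5/16, sR=1/2, mL=1/4, mR=5/32
sensor matrix S = [[40/17, 40], [5/16, 1/2]]; det S = -385/34
solve [mL_A; mL_B] = S·[w00; w01] and [mR_A; mR_B] = S·[w10; w11]:
  w00 = 0, w01 = 1/2, w10 = 1/2, w11 = 0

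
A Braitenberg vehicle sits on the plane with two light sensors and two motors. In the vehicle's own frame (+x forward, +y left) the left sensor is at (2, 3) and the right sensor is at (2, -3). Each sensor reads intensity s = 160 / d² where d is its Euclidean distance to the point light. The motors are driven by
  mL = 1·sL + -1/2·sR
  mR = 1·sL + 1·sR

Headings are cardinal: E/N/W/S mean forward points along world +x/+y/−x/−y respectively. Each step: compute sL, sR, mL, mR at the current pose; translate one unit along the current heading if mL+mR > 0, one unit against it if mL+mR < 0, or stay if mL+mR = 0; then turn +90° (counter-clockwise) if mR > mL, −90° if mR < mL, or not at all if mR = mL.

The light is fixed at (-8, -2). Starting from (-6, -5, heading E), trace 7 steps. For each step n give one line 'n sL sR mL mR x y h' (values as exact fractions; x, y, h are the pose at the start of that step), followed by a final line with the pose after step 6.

0 10 40/13 110/13 170/13 -6 -5 E
1 160 160/37 5840/37 6080/37 -5 -5 N
2 80/13 80 -440/13 1120/13 -5 -4 W
3 160/41 160/17 -560/697 9280/697 -6 -4 S
4 10 40/13 110/13 170/13 -6 -5 E
5 160 160/37 5840/37 6080/37 -5 -5 N
6 80/13 80 -440/13 1120/13 -5 -4 W
final -6 -4 S

n=0: pose=(-6,-5,E); sL=10, sR=40/13; mL=110/13, mR=170/13; mL+mR=280/13 → advance +1; mR−mL=60/13 → turn +1·90°
n=1: pose=(-5,-5,N); sL=160, sR=160/37; mL=5840/37, mR=6080/37; mL+mR=11920/37 → advance +1; mR−mL=240/37 → turn +1·90°
n=2: pose=(-5,-4,W); sL=80/13, sR=80; mL=-440/13, mR=1120/13; mL+mR=680/13 → advance +1; mR−mL=120 → turn +1·90°
n=3: pose=(-6,-4,S); sL=160/41, sR=160/17; mL=-560/697, mR=9280/697; mL+mR=8720/697 → advance +1; mR−mL=240/17 → turn +1·90°
n=4: pose=(-6,-5,E); sL=10, sR=40/13; mL=110/13, mR=170/13; mL+mR=280/13 → advance +1; mR−mL=60/13 → turn +1·90°
n=5: pose=(-5,-5,N); sL=160, sR=160/37; mL=5840/37, mR=6080/37; mL+mR=11920/37 → advance +1; mR−mL=240/37 → turn +1·90°
n=6: pose=(-5,-4,W); sL=80/13, sR=80; mL=-440/13, mR=1120/13; mL+mR=680/13 → advance +1; mR−mL=120 → turn +1·90°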